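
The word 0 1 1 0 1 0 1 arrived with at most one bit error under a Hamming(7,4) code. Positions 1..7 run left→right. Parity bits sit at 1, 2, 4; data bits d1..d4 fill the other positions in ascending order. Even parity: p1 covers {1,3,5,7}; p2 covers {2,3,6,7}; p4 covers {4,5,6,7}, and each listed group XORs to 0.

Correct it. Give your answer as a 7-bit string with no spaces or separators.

0100101

s1 (pos 1,3,5,7): 0⊕1⊕1⊕1 = 1
s2 (pos 2,3,6,7): 1⊕1⊕0⊕1 = 1
s4 (pos 4,5,6,7): 0⊕1⊕0⊕1 = 0
Syndrome s4…s1 = 011 → error at position 3.
Flip position 3: 0110101 → 0100101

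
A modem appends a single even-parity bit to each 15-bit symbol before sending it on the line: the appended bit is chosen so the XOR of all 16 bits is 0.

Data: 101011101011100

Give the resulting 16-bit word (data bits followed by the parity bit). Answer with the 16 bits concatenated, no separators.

1010111010111001

XOR of the 15 data bits: 1⊕0⊕1⊕0⊕1⊕1⊕1⊕0⊕1⊕0⊕1⊕1⊕1⊕0⊕0 = 1
Parity bit = 1 (so all 16 bits XOR to 0).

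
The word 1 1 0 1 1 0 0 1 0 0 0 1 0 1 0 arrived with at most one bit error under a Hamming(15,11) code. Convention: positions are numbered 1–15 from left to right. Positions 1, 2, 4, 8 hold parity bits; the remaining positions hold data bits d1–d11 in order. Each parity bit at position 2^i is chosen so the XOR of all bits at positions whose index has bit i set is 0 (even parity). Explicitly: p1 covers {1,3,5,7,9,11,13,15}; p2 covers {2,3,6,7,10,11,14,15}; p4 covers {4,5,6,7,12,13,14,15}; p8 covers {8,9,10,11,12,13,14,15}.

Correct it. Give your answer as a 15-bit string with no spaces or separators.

110110000001010

s1 (pos 1,3,5,7,9,11,13,15): 1⊕0⊕1⊕0⊕0⊕0⊕0⊕0 = 0
s2 (pos 2,3,6,7,10,11,14,15): 1⊕0⊕0⊕0⊕0⊕0⊕1⊕0 = 0
s4 (pos 4,5,6,7,12,13,14,15): 1⊕1⊕0⊕0⊕1⊕0⊕1⊕0 = 0
s8 (pos 8,9,10,11,12,13,14,15): 1⊕0⊕0⊕0⊕1⊕0⊕1⊕0 = 1
Syndrome s8…s1 = 1000 → error at position 8.
Flip position 8: 110110010001010 → 110110000001010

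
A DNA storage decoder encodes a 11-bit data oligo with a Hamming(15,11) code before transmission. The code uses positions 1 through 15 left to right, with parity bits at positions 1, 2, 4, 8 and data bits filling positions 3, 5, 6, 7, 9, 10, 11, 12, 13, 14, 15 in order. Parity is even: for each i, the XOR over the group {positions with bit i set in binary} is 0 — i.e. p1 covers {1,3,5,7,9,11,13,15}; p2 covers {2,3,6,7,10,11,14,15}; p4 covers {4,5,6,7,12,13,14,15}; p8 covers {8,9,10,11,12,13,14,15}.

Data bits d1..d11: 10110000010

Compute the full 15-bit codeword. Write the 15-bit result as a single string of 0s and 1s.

001101110000010

Place data at non-parity positions: p1 p2 1 p4 0 1 1 p8 0 0 0 0 0 1 0
p1 (pos 1,3,5,7,9,11,13,15): XOR of data positions = 1⊕0⊕1⊕0⊕0⊕0⊕0 = 0
p2 (pos 2,3,6,7,10,11,14,15): XOR of data positions = 1⊕1⊕1⊕0⊕0⊕1⊕0 = 0
p4 (pos 4,5,6,7,12,13,14,15): XOR of data positions = 0⊕1⊕1⊕0⊕0⊕1⊕0 = 1
p8 (pos 8,9,10,11,12,13,14,15): XOR of data positions = 0⊕0⊕0⊕0⊕0⊕1⊕0 = 1
Codeword: 001101110000010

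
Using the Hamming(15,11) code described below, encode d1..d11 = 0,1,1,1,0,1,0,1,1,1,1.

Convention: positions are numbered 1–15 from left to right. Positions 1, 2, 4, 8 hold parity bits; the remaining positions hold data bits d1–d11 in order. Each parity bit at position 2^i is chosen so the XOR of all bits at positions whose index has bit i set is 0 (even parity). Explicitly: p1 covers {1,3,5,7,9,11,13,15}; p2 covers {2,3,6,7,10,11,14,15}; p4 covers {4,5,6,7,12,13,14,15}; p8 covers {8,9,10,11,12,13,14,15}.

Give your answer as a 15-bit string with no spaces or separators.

Place data at non-parity positions: p1 p2 0 p4 1 1 1 p8 0 1 0 1 1 1 1
p1 (pos 1,3,5,7,9,11,13,15): XOR of data positions = 0⊕1⊕1⊕0⊕0⊕1⊕1 = 0
p2 (pos 2,3,6,7,10,11,14,15): XOR of data positions = 0⊕1⊕1⊕1⊕0⊕1⊕1 = 1
p4 (pos 4,5,6,7,12,13,14,15): XOR of data positions = 1⊕1⊕1⊕1⊕1⊕1⊕1 = 1
p8 (pos 8,9,10,11,12,13,14,15): XOR of data positions = 0⊕1⊕0⊕1⊕1⊕1⊕1 = 1
Codeword: 010111110101111

010111110101111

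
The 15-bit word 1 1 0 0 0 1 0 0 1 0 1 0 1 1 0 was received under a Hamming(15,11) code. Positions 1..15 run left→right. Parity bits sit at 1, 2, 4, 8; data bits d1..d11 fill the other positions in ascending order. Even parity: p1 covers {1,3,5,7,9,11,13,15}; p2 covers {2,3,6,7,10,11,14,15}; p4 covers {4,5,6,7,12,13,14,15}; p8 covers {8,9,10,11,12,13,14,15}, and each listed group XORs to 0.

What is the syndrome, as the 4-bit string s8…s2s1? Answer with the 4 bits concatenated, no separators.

s1 (pos 1,3,5,7,9,11,13,15): 1⊕0⊕0⊕0⊕1⊕1⊕1⊕0 = 0
s2 (pos 2,3,6,7,10,11,14,15): 1⊕0⊕1⊕0⊕0⊕1⊕1⊕0 = 0
s4 (pos 4,5,6,7,12,13,14,15): 0⊕0⊕1⊕0⊕0⊕1⊕1⊕0 = 1
s8 (pos 8,9,10,11,12,13,14,15): 0⊕1⊕0⊕1⊕0⊕1⊕1⊕0 = 0
Syndrome s8…s1 = 0100 → error at position 4.

0100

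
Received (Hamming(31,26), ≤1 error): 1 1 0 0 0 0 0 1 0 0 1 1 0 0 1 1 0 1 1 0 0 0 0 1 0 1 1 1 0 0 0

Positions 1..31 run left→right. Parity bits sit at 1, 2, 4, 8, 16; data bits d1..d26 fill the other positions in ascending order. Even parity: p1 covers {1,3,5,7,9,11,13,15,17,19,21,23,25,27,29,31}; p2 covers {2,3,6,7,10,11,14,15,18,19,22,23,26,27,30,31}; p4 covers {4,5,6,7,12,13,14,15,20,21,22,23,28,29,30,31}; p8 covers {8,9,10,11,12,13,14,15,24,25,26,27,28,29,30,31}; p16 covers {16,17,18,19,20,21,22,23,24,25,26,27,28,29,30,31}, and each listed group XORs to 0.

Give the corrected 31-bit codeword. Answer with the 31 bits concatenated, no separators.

1100000100110011011000110111000

s1 (pos 1,3,5,7,9,11,13,15,17,19,21,23,25,27,29,31): 1⊕0⊕0⊕0⊕0⊕1⊕0⊕1⊕0⊕1⊕0⊕0⊕0⊕1⊕0⊕0 = 1
s2 (pos 2,3,6,7,10,11,14,15,18,19,22,23,26,27,30,31): 1⊕0⊕0⊕0⊕0⊕1⊕0⊕1⊕1⊕1⊕0⊕0⊕1⊕1⊕0⊕0 = 1
s4 (pos 4,5,6,7,12,13,14,15,20,21,22,23,28,29,30,31): 0⊕0⊕0⊕0⊕1⊕0⊕0⊕1⊕0⊕0⊕0⊕0⊕1⊕0⊕0⊕0 = 1
s8 (pos 8,9,10,11,12,13,14,15,24,25,26,27,28,29,30,31): 1⊕0⊕0⊕1⊕1⊕0⊕0⊕1⊕1⊕0⊕1⊕1⊕1⊕0⊕0⊕0 = 0
s16 (pos 16,17,18,19,20,21,22,23,24,25,26,27,28,29,30,31): 1⊕0⊕1⊕1⊕0⊕0⊕0⊕0⊕1⊕0⊕1⊕1⊕1⊕0⊕0⊕0 = 1
Syndrome s16…s1 = 10111 → error at position 23.
Flip position 23: 1100000100110011011000010111000 → 1100000100110011011000110111000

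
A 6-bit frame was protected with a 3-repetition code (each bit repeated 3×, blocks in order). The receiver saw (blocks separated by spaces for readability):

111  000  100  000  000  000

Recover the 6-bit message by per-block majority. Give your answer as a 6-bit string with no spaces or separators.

Block 1 (111): 3 ones → 1
Block 2 (000): 0 ones → 0
Block 3 (100): 1 one → 0
Block 4 (000): 0 ones → 0
Block 5 (000): 0 ones → 0
Block 6 (000): 0 ones → 0

100000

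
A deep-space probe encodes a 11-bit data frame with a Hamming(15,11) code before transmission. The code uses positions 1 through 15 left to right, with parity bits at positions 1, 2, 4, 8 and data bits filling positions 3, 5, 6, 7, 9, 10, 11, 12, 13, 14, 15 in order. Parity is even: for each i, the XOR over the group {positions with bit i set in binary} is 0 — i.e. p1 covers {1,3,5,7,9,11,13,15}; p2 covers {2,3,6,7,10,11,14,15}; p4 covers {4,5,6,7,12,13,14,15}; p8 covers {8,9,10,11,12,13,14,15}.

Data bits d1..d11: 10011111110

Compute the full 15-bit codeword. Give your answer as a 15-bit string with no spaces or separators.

Place data at non-parity positions: p1 p2 1 p4 0 0 1 p8 1 1 1 1 1 1 0
p1 (pos 1,3,5,7,9,11,13,15): XOR of data positions = 1⊕0⊕1⊕1⊕1⊕1⊕0 = 1
p2 (pos 2,3,6,7,10,11,14,15): XOR of data positions = 1⊕0⊕1⊕1⊕1⊕1⊕0 = 1
p4 (pos 4,5,6,7,12,13,14,15): XOR of data positions = 0⊕0⊕1⊕1⊕1⊕1⊕0 = 0
p8 (pos 8,9,10,11,12,13,14,15): XOR of data positions = 1⊕1⊕1⊕1⊕1⊕1⊕0 = 0
Codeword: 111000101111110

111000101111110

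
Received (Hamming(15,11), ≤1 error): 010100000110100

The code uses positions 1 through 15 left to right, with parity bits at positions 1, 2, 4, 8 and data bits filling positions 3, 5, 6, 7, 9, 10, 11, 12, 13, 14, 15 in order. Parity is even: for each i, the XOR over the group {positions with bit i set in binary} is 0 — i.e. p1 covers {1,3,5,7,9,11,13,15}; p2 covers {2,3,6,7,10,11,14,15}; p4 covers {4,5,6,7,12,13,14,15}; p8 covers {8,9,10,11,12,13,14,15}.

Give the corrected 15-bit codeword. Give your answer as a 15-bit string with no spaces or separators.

010100000010100

s1 (pos 1,3,5,7,9,11,13,15): 0⊕0⊕0⊕0⊕0⊕1⊕1⊕0 = 0
s2 (pos 2,3,6,7,10,11,14,15): 1⊕0⊕0⊕0⊕1⊕1⊕0⊕0 = 1
s4 (pos 4,5,6,7,12,13,14,15): 1⊕0⊕0⊕0⊕0⊕1⊕0⊕0 = 0
s8 (pos 8,9,10,11,12,13,14,15): 0⊕0⊕1⊕1⊕0⊕1⊕0⊕0 = 1
Syndrome s8…s1 = 1010 → error at position 10.
Flip position 10: 010100000110100 → 010100000010100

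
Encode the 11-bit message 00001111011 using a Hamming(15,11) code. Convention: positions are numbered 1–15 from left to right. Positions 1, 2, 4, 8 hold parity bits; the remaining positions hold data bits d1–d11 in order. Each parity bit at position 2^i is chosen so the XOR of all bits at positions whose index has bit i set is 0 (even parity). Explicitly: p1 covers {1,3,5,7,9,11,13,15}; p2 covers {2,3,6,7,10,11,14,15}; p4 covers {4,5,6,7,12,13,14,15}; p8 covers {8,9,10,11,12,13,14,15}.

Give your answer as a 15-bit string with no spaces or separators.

Place data at non-parity positions: p1 p2 0 p4 0 0 0 p8 1 1 1 1 0 1 1
p1 (pos 1,3,5,7,9,11,13,15): XOR of data positions = 0⊕0⊕0⊕1⊕1⊕0⊕1 = 1
p2 (pos 2,3,6,7,10,11,14,15): XOR of data positions = 0⊕0⊕0⊕1⊕1⊕1⊕1 = 0
p4 (pos 4,5,6,7,12,13,14,15): XOR of data positions = 0⊕0⊕0⊕1⊕0⊕1⊕1 = 1
p8 (pos 8,9,10,11,12,13,14,15): XOR of data positions = 1⊕1⊕1⊕1⊕0⊕1⊕1 = 0
Codeword: 100100001111011

100100001111011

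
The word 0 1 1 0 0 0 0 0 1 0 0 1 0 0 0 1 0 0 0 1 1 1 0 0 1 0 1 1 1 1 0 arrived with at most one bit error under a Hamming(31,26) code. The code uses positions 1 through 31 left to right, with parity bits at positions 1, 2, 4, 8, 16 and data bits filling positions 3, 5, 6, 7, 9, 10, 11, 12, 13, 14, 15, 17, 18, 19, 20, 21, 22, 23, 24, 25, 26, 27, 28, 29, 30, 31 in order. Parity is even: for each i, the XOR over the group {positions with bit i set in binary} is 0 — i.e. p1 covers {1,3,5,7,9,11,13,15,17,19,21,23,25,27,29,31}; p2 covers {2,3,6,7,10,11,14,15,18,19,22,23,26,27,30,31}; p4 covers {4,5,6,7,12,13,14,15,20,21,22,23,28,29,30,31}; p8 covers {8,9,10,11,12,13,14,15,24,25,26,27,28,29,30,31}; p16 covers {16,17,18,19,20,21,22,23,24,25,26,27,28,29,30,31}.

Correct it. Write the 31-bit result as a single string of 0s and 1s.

s1 (pos 1,3,5,7,9,11,13,15,17,19,21,23,25,27,29,31): 0⊕1⊕0⊕0⊕1⊕0⊕0⊕0⊕0⊕0⊕1⊕0⊕1⊕1⊕1⊕0 = 0
s2 (pos 2,3,6,7,10,11,14,15,18,19,22,23,26,27,30,31): 1⊕1⊕0⊕0⊕0⊕0⊕0⊕0⊕0⊕0⊕1⊕0⊕0⊕1⊕1⊕0 = 1
s4 (pos 4,5,6,7,12,13,14,15,20,21,22,23,28,29,30,31): 0⊕0⊕0⊕0⊕1⊕0⊕0⊕0⊕1⊕1⊕1⊕0⊕1⊕1⊕1⊕0 = 1
s8 (pos 8,9,10,11,12,13,14,15,24,25,26,27,28,29,30,31): 0⊕1⊕0⊕0⊕1⊕0⊕0⊕0⊕0⊕1⊕0⊕1⊕1⊕1⊕1⊕0 = 1
s16 (pos 16,17,18,19,20,21,22,23,24,25,26,27,28,29,30,31): 1⊕0⊕0⊕0⊕1⊕1⊕1⊕0⊕0⊕1⊕0⊕1⊕1⊕1⊕1⊕0 = 1
Syndrome s16…s1 = 11110 → error at position 30.
Flip position 30: 0110000010010001000111001011110 → 0110000010010001000111001011100

0110000010010001000111001011100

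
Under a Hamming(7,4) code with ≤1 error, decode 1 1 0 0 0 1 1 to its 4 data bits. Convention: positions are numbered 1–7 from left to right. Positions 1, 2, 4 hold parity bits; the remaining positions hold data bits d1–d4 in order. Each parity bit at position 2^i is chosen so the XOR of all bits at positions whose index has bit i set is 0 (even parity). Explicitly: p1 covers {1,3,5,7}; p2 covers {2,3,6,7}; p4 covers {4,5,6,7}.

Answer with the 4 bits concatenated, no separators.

s1 (pos 1,3,5,7): 1⊕0⊕0⊕1 = 0
s2 (pos 2,3,6,7): 1⊕0⊕1⊕1 = 1
s4 (pos 4,5,6,7): 0⊕0⊕1⊕1 = 0
Syndrome s4…s1 = 010 → error at position 2.
Flip position 2: 1100011 → 1000011
Read data bits from positions 3,5,6,7: 0011

0011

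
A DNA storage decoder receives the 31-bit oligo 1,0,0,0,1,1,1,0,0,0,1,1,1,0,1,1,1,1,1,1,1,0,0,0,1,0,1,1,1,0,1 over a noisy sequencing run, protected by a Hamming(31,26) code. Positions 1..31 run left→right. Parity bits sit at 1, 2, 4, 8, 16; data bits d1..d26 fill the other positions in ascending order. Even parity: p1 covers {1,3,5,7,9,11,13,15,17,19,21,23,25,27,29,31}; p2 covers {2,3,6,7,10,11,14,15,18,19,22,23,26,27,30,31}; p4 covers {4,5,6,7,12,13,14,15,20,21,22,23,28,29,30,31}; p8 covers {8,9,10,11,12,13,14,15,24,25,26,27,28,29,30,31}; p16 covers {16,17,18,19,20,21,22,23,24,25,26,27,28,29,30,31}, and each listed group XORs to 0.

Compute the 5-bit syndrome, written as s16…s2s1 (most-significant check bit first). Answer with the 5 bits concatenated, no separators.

11101

s1 (pos 1,3,5,7,9,11,13,15,17,19,21,23,25,27,29,31): 1⊕0⊕1⊕1⊕0⊕1⊕1⊕1⊕1⊕1⊕1⊕0⊕1⊕1⊕1⊕1 = 1
s2 (pos 2,3,6,7,10,11,14,15,18,19,22,23,26,27,30,31): 0⊕0⊕1⊕1⊕0⊕1⊕0⊕1⊕1⊕1⊕0⊕0⊕0⊕1⊕0⊕1 = 0
s4 (pos 4,5,6,7,12,13,14,15,20,21,22,23,28,29,30,31): 0⊕1⊕1⊕1⊕1⊕1⊕0⊕1⊕1⊕1⊕0⊕0⊕1⊕1⊕0⊕1 = 1
s8 (pos 8,9,10,11,12,13,14,15,24,25,26,27,28,29,30,31): 0⊕0⊕0⊕1⊕1⊕1⊕0⊕1⊕0⊕1⊕0⊕1⊕1⊕1⊕0⊕1 = 1
s16 (pos 16,17,18,19,20,21,22,23,24,25,26,27,28,29,30,31): 1⊕1⊕1⊕1⊕1⊕1⊕0⊕0⊕0⊕1⊕0⊕1⊕1⊕1⊕0⊕1 = 1
Syndrome s16…s1 = 11101 → error at position 29.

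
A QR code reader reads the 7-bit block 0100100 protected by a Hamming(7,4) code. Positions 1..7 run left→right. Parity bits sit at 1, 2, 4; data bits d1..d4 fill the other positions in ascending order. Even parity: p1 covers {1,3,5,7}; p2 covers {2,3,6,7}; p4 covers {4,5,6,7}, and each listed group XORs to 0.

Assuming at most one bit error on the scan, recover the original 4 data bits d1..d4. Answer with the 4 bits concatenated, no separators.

0101

s1 (pos 1,3,5,7): 0⊕0⊕1⊕0 = 1
s2 (pos 2,3,6,7): 1⊕0⊕0⊕0 = 1
s4 (pos 4,5,6,7): 0⊕1⊕0⊕0 = 1
Syndrome s4…s1 = 111 → error at position 7.
Flip position 7: 0100100 → 0100101
Read data bits from positions 3,5,6,7: 0101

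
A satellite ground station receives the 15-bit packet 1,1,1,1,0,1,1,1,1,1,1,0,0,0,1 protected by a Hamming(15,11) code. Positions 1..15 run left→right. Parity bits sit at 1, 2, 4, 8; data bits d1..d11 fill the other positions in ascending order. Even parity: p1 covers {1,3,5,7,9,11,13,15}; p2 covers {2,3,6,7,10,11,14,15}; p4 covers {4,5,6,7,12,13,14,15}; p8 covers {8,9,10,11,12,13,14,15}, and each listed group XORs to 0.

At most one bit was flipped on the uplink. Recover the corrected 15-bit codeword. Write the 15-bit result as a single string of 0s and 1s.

s1 (pos 1,3,5,7,9,11,13,15): 1⊕1⊕0⊕1⊕1⊕1⊕0⊕1 = 0
s2 (pos 2,3,6,7,10,11,14,15): 1⊕1⊕1⊕1⊕1⊕1⊕0⊕1 = 1
s4 (pos 4,5,6,7,12,13,14,15): 1⊕0⊕1⊕1⊕0⊕0⊕0⊕1 = 0
s8 (pos 8,9,10,11,12,13,14,15): 1⊕1⊕1⊕1⊕0⊕0⊕0⊕1 = 1
Syndrome s8…s1 = 1010 → error at position 10.
Flip position 10: 111101111110001 → 111101111010001

111101111010001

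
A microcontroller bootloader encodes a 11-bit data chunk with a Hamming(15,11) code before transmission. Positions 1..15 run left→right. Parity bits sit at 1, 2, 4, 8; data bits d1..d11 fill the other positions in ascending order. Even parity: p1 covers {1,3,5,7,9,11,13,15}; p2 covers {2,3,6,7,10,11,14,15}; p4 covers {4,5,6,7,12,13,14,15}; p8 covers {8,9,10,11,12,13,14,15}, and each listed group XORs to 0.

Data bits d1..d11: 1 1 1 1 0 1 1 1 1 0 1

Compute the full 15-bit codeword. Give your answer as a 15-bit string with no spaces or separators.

Place data at non-parity positions: p1 p2 1 p4 1 1 1 p8 0 1 1 1 1 0 1
p1 (pos 1,3,5,7,9,11,13,15): XOR of data positions = 1⊕1⊕1⊕0⊕1⊕1⊕1 = 0
p2 (pos 2,3,6,7,10,11,14,15): XOR of data positions = 1⊕1⊕1⊕1⊕1⊕0⊕1 = 0
p4 (pos 4,5,6,7,12,13,14,15): XOR of data positions = 1⊕1⊕1⊕1⊕1⊕0⊕1 = 0
p8 (pos 8,9,10,11,12,13,14,15): XOR of data positions = 0⊕1⊕1⊕1⊕1⊕0⊕1 = 1
Codeword: 001011110111101

001011110111101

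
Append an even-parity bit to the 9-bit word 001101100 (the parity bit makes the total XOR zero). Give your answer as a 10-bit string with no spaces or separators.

XOR of the 9 data bits: 0⊕0⊕1⊕1⊕0⊕1⊕1⊕0⊕0 = 0
Parity bit = 0 (so all 10 bits XOR to 0).

0011011000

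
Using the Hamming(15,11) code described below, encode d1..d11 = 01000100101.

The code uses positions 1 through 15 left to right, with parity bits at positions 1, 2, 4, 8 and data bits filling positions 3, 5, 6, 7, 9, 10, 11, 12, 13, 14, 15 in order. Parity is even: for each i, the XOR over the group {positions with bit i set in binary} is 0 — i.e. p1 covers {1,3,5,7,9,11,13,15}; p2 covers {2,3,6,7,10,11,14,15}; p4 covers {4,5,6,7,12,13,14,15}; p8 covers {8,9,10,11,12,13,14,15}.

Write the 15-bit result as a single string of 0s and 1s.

Place data at non-parity positions: p1 p2 0 p4 1 0 0 p8 0 1 0 0 1 0 1
p1 (pos 1,3,5,7,9,11,13,15): XOR of data positions = 0⊕1⊕0⊕0⊕0⊕1⊕1 = 1
p2 (pos 2,3,6,7,10,11,14,15): XOR of data positions = 0⊕0⊕0⊕1⊕0⊕0⊕1 = 0
p4 (pos 4,5,6,7,12,13,14,15): XOR of data positions = 1⊕0⊕0⊕0⊕1⊕0⊕1 = 1
p8 (pos 8,9,10,11,12,13,14,15): XOR of data positions = 0⊕1⊕0⊕0⊕1⊕0⊕1 = 1
Codeword: 100110010100101

100110010100101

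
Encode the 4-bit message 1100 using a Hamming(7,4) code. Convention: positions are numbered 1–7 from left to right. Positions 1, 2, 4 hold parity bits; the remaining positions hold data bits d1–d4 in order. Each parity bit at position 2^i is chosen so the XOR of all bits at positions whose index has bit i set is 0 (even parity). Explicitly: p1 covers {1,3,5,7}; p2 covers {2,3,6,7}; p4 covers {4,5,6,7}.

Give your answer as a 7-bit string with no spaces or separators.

Place data at non-parity positions: p1 p2 1 p4 1 0 0
p1 (pos 1,3,5,7): XOR of data positions = 1⊕1⊕0 = 0
p2 (pos 2,3,6,7): XOR of data positions = 1⊕0⊕0 = 1
p4 (pos 4,5,6,7): XOR of data positions = 1⊕0⊕0 = 1
Codeword: 0111100

0111100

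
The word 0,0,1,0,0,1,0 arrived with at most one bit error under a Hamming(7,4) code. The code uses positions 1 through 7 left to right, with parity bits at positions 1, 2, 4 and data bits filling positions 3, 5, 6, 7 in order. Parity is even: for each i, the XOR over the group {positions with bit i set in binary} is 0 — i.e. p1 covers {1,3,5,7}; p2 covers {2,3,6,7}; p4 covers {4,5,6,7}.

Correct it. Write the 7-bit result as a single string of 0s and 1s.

0010110

s1 (pos 1,3,5,7): 0⊕1⊕0⊕0 = 1
s2 (pos 2,3,6,7): 0⊕1⊕1⊕0 = 0
s4 (pos 4,5,6,7): 0⊕0⊕1⊕0 = 1
Syndrome s4…s1 = 101 → error at position 5.
Flip position 5: 0010010 → 0010110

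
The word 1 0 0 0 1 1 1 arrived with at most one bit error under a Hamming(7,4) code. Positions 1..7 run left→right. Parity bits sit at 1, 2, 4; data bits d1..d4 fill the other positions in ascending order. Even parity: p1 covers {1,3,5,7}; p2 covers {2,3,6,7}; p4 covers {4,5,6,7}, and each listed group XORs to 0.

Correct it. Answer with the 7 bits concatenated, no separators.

s1 (pos 1,3,5,7): 1⊕0⊕1⊕1 = 1
s2 (pos 2,3,6,7): 0⊕0⊕1⊕1 = 0
s4 (pos 4,5,6,7): 0⊕1⊕1⊕1 = 1
Syndrome s4…s1 = 101 → error at position 5.
Flip position 5: 1000111 → 1000011

1000011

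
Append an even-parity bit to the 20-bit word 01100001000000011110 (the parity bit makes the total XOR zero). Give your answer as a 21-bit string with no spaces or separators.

011000010000000111101

XOR of the 20 data bits: 0⊕1⊕1⊕0⊕0⊕0⊕0⊕1⊕0⊕0⊕0⊕0⊕0⊕0⊕0⊕1⊕1⊕1⊕1⊕0 = 1
Parity bit = 1 (so all 21 bits XOR to 0).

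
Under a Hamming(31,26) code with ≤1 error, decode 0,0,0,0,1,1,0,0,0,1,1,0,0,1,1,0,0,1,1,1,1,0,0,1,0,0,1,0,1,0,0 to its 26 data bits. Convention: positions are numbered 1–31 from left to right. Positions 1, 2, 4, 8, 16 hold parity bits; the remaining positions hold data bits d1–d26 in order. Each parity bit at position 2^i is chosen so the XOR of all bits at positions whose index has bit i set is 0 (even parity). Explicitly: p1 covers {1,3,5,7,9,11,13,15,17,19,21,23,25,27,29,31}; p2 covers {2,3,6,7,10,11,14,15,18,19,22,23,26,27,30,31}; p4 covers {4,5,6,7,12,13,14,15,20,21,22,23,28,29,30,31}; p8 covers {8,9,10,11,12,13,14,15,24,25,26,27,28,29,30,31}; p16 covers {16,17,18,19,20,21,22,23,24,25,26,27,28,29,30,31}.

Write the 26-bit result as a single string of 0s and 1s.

s1 (pos 1,3,5,7,9,11,13,15,17,19,21,23,25,27,29,31): 0⊕0⊕1⊕0⊕0⊕1⊕0⊕1⊕0⊕1⊕1⊕0⊕0⊕1⊕1⊕0 = 1
s2 (pos 2,3,6,7,10,11,14,15,18,19,22,23,26,27,30,31): 0⊕0⊕1⊕0⊕1⊕1⊕1⊕1⊕1⊕1⊕0⊕0⊕0⊕1⊕0⊕0 = 0
s4 (pos 4,5,6,7,12,13,14,15,20,21,22,23,28,29,30,31): 0⊕1⊕1⊕0⊕0⊕0⊕1⊕1⊕1⊕1⊕0⊕0⊕0⊕1⊕0⊕0 = 1
s8 (pos 8,9,10,11,12,13,14,15,24,25,26,27,28,29,30,31): 0⊕0⊕1⊕1⊕0⊕0⊕1⊕1⊕1⊕0⊕0⊕1⊕0⊕1⊕0⊕0 = 1
s16 (pos 16,17,18,19,20,21,22,23,24,25,26,27,28,29,30,31): 0⊕0⊕1⊕1⊕1⊕1⊕0⊕0⊕1⊕0⊕0⊕1⊕0⊕1⊕0⊕0 = 1
Syndrome s16…s1 = 11101 → error at position 29.
Flip position 29: 0000110001100110011110010010100 → 0000110001100110011110010010000
Read data bits from positions 3,5,6,7,9,10,11,12,13,14,15,17,18,19,20,21,22,23,24,25,26,27,28,29,30,31: 01100110011011110010010000

01100110011011110010010000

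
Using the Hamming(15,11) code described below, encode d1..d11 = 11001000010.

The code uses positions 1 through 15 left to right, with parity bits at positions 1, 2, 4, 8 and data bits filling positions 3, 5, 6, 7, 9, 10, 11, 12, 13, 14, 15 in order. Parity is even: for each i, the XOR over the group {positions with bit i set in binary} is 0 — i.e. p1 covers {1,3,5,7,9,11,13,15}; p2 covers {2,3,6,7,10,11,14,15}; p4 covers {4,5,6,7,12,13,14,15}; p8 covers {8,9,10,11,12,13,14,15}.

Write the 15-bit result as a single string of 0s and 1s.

Place data at non-parity positions: p1 p2 1 p4 1 0 0 p8 1 0 0 0 0 1 0
p1 (pos 1,3,5,7,9,11,13,15): XOR of data positions = 1⊕1⊕0⊕1⊕0⊕0⊕0 = 1
p2 (pos 2,3,6,7,10,11,14,15): XOR of data positions = 1⊕0⊕0⊕0⊕0⊕1⊕0 = 0
p4 (pos 4,5,6,7,12,13,14,15): XOR of data positions = 1⊕0⊕0⊕0⊕0⊕1⊕0 = 0
p8 (pos 8,9,10,11,12,13,14,15): XOR of data positions = 1⊕0⊕0⊕0⊕0⊕1⊕0 = 0
Codeword: 101010001000010

101010001000010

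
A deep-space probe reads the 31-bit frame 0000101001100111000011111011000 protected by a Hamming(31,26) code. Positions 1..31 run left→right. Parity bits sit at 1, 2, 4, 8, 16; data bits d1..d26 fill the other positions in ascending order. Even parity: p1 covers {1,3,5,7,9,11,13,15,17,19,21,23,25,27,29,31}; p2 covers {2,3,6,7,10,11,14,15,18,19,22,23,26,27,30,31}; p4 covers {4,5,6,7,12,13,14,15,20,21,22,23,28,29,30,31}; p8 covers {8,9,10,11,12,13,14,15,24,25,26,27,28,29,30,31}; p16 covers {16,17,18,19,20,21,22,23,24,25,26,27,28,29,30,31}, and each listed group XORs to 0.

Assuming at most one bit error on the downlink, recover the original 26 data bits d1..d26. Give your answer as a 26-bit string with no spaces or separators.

01010110011000011111011000

s1 (pos 1,3,5,7,9,11,13,15,17,19,21,23,25,27,29,31): 0⊕0⊕1⊕1⊕0⊕1⊕0⊕1⊕0⊕0⊕1⊕1⊕1⊕1⊕0⊕0 = 0
s2 (pos 2,3,6,7,10,11,14,15,18,19,22,23,26,27,30,31): 0⊕0⊕0⊕1⊕1⊕1⊕1⊕1⊕0⊕0⊕1⊕1⊕0⊕1⊕0⊕0 = 0
s4 (pos 4,5,6,7,12,13,14,15,20,21,22,23,28,29,30,31): 0⊕1⊕0⊕1⊕0⊕0⊕1⊕1⊕0⊕1⊕1⊕1⊕1⊕0⊕0⊕0 = 0
s8 (pos 8,9,10,11,12,13,14,15,24,25,26,27,28,29,30,31): 0⊕0⊕1⊕1⊕0⊕0⊕1⊕1⊕1⊕1⊕0⊕1⊕1⊕0⊕0⊕0 = 0
s16 (pos 16,17,18,19,20,21,22,23,24,25,26,27,28,29,30,31): 1⊕0⊕0⊕0⊕0⊕1⊕1⊕1⊕1⊕1⊕0⊕1⊕1⊕0⊕0⊕0 = 0
Syndrome s16…s1 = 00000 → no error.
Read data bits from positions 3,5,6,7,9,10,11,12,13,14,15,17,18,19,20,21,22,23,24,25,26,27,28,29,30,31: 01010110011000011111011000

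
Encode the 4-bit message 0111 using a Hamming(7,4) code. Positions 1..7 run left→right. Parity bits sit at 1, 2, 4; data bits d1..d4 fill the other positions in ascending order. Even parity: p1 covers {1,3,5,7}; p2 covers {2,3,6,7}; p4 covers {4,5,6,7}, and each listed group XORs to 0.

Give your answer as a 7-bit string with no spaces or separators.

0001111

Place data at non-parity positions: p1 p2 0 p4 1 1 1
p1 (pos 1,3,5,7): XOR of data positions = 0⊕1⊕1 = 0
p2 (pos 2,3,6,7): XOR of data positions = 0⊕1⊕1 = 0
p4 (pos 4,5,6,7): XOR of data positions = 1⊕1⊕1 = 1
Codeword: 0001111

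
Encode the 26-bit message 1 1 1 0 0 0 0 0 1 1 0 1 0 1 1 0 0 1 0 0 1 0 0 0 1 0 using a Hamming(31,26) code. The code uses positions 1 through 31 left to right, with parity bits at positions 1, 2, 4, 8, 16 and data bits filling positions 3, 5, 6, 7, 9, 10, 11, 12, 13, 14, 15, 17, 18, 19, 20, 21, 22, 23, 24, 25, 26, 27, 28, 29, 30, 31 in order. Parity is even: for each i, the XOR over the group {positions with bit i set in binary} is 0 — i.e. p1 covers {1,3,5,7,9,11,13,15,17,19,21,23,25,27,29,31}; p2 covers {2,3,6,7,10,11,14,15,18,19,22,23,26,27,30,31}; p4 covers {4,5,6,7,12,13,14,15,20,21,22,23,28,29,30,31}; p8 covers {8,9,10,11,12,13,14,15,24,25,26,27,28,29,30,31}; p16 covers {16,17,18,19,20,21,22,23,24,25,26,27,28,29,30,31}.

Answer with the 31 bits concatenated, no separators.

0111110000001100101100100100010

Place data at non-parity positions: p1 p2 1 p4 1 1 0 p8 0 0 0 0 1 1 0 p16 1 0 1 1 0 0 1 0 0 1 0 0 0 1 0
p1 (pos 1,3,5,7,9,11,13,15,17,19,21,23,25,27,29,31): XOR of data positions = 1⊕1⊕0⊕0⊕0⊕1⊕0⊕1⊕1⊕0⊕1⊕0⊕0⊕0⊕0 = 0
p2 (pos 2,3,6,7,10,11,14,15,18,19,22,23,26,27,30,31): XOR of data positions = 1⊕1⊕0⊕0⊕0⊕1⊕0⊕0⊕1⊕0⊕1⊕1⊕0⊕1⊕0 = 1
p4 (pos 4,5,6,7,12,13,14,15,20,21,22,23,28,29,30,31): XOR of data positions = 1⊕1⊕0⊕0⊕1⊕1⊕0⊕1⊕0⊕0⊕1⊕0⊕0⊕1⊕0 = 1
p8 (pos 8,9,10,11,12,13,14,15,24,25,26,27,28,29,30,31): XOR of data positions = 0⊕0⊕0⊕0⊕1⊕1⊕0⊕0⊕0⊕1⊕0⊕0⊕0⊕1⊕0 = 0
p16 (pos 16,17,18,19,20,21,22,23,24,25,26,27,28,29,30,31): XOR of data positions = 1⊕0⊕1⊕1⊕0⊕0⊕1⊕0⊕0⊕1⊕0⊕0⊕0⊕1⊕0 = 0
Codeword: 0111110000001100101100100100010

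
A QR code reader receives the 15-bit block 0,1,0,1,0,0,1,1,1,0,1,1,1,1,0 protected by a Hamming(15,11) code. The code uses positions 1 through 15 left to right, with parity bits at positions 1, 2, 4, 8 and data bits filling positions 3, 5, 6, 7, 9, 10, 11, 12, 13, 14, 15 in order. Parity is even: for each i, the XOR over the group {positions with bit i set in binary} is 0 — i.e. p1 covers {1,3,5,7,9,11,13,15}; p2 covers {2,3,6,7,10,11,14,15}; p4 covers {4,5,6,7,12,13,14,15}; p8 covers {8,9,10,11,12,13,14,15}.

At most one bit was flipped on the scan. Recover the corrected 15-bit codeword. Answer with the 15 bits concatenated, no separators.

010000111011110

s1 (pos 1,3,5,7,9,11,13,15): 0⊕0⊕0⊕1⊕1⊕1⊕1⊕0 = 0
s2 (pos 2,3,6,7,10,11,14,15): 1⊕0⊕0⊕1⊕0⊕1⊕1⊕0 = 0
s4 (pos 4,5,6,7,12,13,14,15): 1⊕0⊕0⊕1⊕1⊕1⊕1⊕0 = 1
s8 (pos 8,9,10,11,12,13,14,15): 1⊕1⊕0⊕1⊕1⊕1⊕1⊕0 = 0
Syndrome s8…s1 = 0100 → error at position 4.
Flip position 4: 010100111011110 → 010000111011110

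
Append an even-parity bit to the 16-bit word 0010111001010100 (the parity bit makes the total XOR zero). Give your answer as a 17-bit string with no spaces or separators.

XOR of the 16 data bits: 0⊕0⊕1⊕0⊕1⊕1⊕1⊕0⊕0⊕1⊕0⊕1⊕0⊕1⊕0⊕0 = 1
Parity bit = 1 (so all 17 bits XOR to 0).

00101110010101001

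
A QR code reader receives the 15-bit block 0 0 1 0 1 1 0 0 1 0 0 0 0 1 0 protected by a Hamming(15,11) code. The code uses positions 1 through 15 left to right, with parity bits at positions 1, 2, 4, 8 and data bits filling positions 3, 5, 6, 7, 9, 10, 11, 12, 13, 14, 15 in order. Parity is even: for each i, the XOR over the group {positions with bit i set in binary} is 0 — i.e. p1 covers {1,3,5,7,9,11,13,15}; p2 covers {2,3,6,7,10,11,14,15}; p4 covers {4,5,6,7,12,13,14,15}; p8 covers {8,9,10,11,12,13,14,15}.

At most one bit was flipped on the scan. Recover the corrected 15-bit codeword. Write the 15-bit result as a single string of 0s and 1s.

001011101000010

s1 (pos 1,3,5,7,9,11,13,15): 0⊕1⊕1⊕0⊕1⊕0⊕0⊕0 = 1
s2 (pos 2,3,6,7,10,11,14,15): 0⊕1⊕1⊕0⊕0⊕0⊕1⊕0 = 1
s4 (pos 4,5,6,7,12,13,14,15): 0⊕1⊕1⊕0⊕0⊕0⊕1⊕0 = 1
s8 (pos 8,9,10,11,12,13,14,15): 0⊕1⊕0⊕0⊕0⊕0⊕1⊕0 = 0
Syndrome s8…s1 = 0111 → error at position 7.
Flip position 7: 001011001000010 → 001011101000010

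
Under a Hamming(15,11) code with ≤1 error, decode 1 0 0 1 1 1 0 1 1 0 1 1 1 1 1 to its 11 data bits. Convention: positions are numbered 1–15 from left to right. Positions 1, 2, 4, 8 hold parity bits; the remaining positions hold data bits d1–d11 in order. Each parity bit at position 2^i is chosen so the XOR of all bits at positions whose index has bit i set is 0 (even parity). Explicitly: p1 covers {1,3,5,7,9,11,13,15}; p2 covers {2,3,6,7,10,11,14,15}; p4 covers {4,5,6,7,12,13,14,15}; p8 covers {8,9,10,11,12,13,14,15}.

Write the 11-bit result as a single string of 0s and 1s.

01101010111

s1 (pos 1,3,5,7,9,11,13,15): 1⊕0⊕1⊕0⊕1⊕1⊕1⊕1 = 0
s2 (pos 2,3,6,7,10,11,14,15): 0⊕0⊕1⊕0⊕0⊕1⊕1⊕1 = 0
s4 (pos 4,5,6,7,12,13,14,15): 1⊕1⊕1⊕0⊕1⊕1⊕1⊕1 = 1
s8 (pos 8,9,10,11,12,13,14,15): 1⊕1⊕0⊕1⊕1⊕1⊕1⊕1 = 1
Syndrome s8…s1 = 1100 → error at position 12.
Flip position 12: 100111011011111 → 100111011010111
Read data bits from positions 3,5,6,7,9,10,11,12,13,14,15: 01101010111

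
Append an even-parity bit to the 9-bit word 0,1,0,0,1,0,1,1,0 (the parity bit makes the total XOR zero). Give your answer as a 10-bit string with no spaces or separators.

XOR of the 9 data bits: 0⊕1⊕0⊕0⊕1⊕0⊕1⊕1⊕0 = 0
Parity bit = 0 (so all 10 bits XOR to 0).

0100101100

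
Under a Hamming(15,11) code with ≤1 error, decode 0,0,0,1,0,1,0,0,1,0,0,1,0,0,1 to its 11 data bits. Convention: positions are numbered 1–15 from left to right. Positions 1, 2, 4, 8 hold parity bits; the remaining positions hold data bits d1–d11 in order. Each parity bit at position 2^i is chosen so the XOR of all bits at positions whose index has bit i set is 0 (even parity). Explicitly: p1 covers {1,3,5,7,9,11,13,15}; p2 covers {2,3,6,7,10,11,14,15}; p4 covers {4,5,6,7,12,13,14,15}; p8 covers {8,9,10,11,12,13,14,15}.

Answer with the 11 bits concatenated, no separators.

00101001001

s1 (pos 1,3,5,7,9,11,13,15): 0⊕0⊕0⊕0⊕1⊕0⊕0⊕1 = 0
s2 (pos 2,3,6,7,10,11,14,15): 0⊕0⊕1⊕0⊕0⊕0⊕0⊕1 = 0
s4 (pos 4,5,6,7,12,13,14,15): 1⊕0⊕1⊕0⊕1⊕0⊕0⊕1 = 0
s8 (pos 8,9,10,11,12,13,14,15): 0⊕1⊕0⊕0⊕1⊕0⊕0⊕1 = 1
Syndrome s8…s1 = 1000 → error at position 8.
Flip position 8: 000101001001001 → 000101011001001
Read data bits from positions 3,5,6,7,9,10,11,12,13,14,15: 00101001001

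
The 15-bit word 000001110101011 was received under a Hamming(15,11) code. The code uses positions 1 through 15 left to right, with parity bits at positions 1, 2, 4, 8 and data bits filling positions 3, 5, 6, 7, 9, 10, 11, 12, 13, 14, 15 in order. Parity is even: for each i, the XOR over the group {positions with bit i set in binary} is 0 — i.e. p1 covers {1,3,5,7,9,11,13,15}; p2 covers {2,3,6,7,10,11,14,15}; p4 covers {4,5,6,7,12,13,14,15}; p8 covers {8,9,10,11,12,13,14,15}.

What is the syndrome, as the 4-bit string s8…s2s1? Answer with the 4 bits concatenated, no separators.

1110

s1 (pos 1,3,5,7,9,11,13,15): 0⊕0⊕0⊕1⊕0⊕0⊕0⊕1 = 0
s2 (pos 2,3,6,7,10,11,14,15): 0⊕0⊕1⊕1⊕1⊕0⊕1⊕1 = 1
s4 (pos 4,5,6,7,12,13,14,15): 0⊕0⊕1⊕1⊕1⊕0⊕1⊕1 = 1
s8 (pos 8,9,10,11,12,13,14,15): 1⊕0⊕1⊕0⊕1⊕0⊕1⊕1 = 1
Syndrome s8…s1 = 1110 → error at position 14.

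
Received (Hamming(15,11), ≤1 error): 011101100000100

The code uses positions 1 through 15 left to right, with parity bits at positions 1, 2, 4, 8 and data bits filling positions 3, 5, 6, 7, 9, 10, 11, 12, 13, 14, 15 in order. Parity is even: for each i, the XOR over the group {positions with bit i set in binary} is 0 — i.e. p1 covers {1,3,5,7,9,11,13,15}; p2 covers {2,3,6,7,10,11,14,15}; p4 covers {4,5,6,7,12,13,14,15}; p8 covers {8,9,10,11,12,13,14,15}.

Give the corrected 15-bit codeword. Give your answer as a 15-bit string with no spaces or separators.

s1 (pos 1,3,5,7,9,11,13,15): 0⊕1⊕0⊕1⊕0⊕0⊕1⊕0 = 1
s2 (pos 2,3,6,7,10,11,14,15): 1⊕1⊕1⊕1⊕0⊕0⊕0⊕0 = 0
s4 (pos 4,5,6,7,12,13,14,15): 1⊕0⊕1⊕1⊕0⊕1⊕0⊕0 = 0
s8 (pos 8,9,10,11,12,13,14,15): 0⊕0⊕0⊕0⊕0⊕1⊕0⊕0 = 1
Syndrome s8…s1 = 1001 → error at position 9.
Flip position 9: 011101100000100 → 011101101000100

011101101000100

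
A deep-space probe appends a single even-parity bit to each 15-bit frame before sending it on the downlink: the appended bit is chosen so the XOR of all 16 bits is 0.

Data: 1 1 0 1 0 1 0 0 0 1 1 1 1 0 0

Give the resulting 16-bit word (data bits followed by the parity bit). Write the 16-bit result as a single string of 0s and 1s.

1101010001111000

XOR of the 15 data bits: 1⊕1⊕0⊕1⊕0⊕1⊕0⊕0⊕0⊕1⊕1⊕1⊕1⊕0⊕0 = 0
Parity bit = 0 (so all 16 bits XOR to 0).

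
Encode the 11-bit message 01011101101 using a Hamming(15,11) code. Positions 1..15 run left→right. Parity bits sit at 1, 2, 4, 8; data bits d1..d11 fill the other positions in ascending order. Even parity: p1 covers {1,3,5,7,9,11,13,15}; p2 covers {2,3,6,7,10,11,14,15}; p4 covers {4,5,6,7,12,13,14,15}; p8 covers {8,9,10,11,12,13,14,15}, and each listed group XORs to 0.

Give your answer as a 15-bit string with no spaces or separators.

Place data at non-parity positions: p1 p2 0 p4 1 0 1 p8 1 1 0 1 1 0 1
p1 (pos 1,3,5,7,9,11,13,15): XOR of data positions = 0⊕1⊕1⊕1⊕0⊕1⊕1 = 1
p2 (pos 2,3,6,7,10,11,14,15): XOR of data positions = 0⊕0⊕1⊕1⊕0⊕0⊕1 = 1
p4 (pos 4,5,6,7,12,13,14,15): XOR of data positions = 1⊕0⊕1⊕1⊕1⊕0⊕1 = 1
p8 (pos 8,9,10,11,12,13,14,15): XOR of data positions = 1⊕1⊕0⊕1⊕1⊕0⊕1 = 1
Codeword: 110110111101101

110110111101101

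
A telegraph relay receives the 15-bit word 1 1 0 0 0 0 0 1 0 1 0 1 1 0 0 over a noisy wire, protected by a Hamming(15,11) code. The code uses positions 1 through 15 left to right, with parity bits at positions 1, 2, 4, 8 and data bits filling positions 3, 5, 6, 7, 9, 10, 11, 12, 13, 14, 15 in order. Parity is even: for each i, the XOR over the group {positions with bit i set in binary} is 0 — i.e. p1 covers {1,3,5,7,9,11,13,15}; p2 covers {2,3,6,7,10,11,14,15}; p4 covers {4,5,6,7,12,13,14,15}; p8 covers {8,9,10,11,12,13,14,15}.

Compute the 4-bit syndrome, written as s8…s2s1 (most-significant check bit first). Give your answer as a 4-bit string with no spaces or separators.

s1 (pos 1,3,5,7,9,11,13,15): 1⊕0⊕0⊕0⊕0⊕0⊕1⊕0 = 0
s2 (pos 2,3,6,7,10,11,14,15): 1⊕0⊕0⊕0⊕1⊕0⊕0⊕0 = 0
s4 (pos 4,5,6,7,12,13,14,15): 0⊕0⊕0⊕0⊕1⊕1⊕0⊕0 = 0
s8 (pos 8,9,10,11,12,13,14,15): 1⊕0⊕1⊕0⊕1⊕1⊕0⊕0 = 0
Syndrome s8…s1 = 0000 → no error.

0000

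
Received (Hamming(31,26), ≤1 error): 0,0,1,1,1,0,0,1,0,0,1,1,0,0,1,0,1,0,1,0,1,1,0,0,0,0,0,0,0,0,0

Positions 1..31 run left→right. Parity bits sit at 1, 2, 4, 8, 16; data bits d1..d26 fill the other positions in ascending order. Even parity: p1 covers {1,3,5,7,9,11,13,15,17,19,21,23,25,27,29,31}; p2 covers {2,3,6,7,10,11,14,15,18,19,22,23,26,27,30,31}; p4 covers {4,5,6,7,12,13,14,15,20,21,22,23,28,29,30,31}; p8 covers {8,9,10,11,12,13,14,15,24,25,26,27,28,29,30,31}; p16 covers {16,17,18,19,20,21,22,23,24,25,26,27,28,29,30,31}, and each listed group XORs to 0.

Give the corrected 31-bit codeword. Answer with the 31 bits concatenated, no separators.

0001100100110010101011000000000

s1 (pos 1,3,5,7,9,11,13,15,17,19,21,23,25,27,29,31): 0⊕1⊕1⊕0⊕0⊕1⊕0⊕1⊕1⊕1⊕1⊕0⊕0⊕0⊕0⊕0 = 1
s2 (pos 2,3,6,7,10,11,14,15,18,19,22,23,26,27,30,31): 0⊕1⊕0⊕0⊕0⊕1⊕0⊕1⊕0⊕1⊕1⊕0⊕0⊕0⊕0⊕0 = 1
s4 (pos 4,5,6,7,12,13,14,15,20,21,22,23,28,29,30,31): 1⊕1⊕0⊕0⊕1⊕0⊕0⊕1⊕0⊕1⊕1⊕0⊕0⊕0⊕0⊕0 = 0
s8 (pos 8,9,10,11,12,13,14,15,24,25,26,27,28,29,30,31): 1⊕0⊕0⊕1⊕1⊕0⊕0⊕1⊕0⊕0⊕0⊕0⊕0⊕0⊕0⊕0 = 0
s16 (pos 16,17,18,19,20,21,22,23,24,25,26,27,28,29,30,31): 0⊕1⊕0⊕1⊕0⊕1⊕1⊕0⊕0⊕0⊕0⊕0⊕0⊕0⊕0⊕0 = 0
Syndrome s16…s1 = 00011 → error at position 3.
Flip position 3: 0011100100110010101011000000000 → 0001100100110010101011000000000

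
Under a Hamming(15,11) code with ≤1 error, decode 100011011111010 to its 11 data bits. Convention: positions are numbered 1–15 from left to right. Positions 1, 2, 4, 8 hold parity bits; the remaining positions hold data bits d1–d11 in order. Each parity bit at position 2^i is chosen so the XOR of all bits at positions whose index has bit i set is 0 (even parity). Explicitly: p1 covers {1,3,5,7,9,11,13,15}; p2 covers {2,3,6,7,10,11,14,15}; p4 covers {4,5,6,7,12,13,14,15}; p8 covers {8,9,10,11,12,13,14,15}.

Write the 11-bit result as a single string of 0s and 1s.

01101111010

s1 (pos 1,3,5,7,9,11,13,15): 1⊕0⊕1⊕0⊕1⊕1⊕0⊕0 = 0
s2 (pos 2,3,6,7,10,11,14,15): 0⊕0⊕1⊕0⊕1⊕1⊕1⊕0 = 0
s4 (pos 4,5,6,7,12,13,14,15): 0⊕1⊕1⊕0⊕1⊕0⊕1⊕0 = 0
s8 (pos 8,9,10,11,12,13,14,15): 1⊕1⊕1⊕1⊕1⊕0⊕1⊕0 = 0
Syndrome s8…s1 = 0000 → no error.
Read data bits from positions 3,5,6,7,9,10,11,12,13,14,15: 01101111010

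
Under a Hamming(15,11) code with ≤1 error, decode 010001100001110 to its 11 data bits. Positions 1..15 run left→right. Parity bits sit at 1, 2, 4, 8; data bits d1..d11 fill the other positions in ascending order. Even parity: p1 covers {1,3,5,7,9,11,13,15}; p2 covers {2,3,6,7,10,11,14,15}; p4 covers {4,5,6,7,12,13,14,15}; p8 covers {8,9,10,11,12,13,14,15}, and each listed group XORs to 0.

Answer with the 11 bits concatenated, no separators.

00110000110

s1 (pos 1,3,5,7,9,11,13,15): 0⊕0⊕0⊕1⊕0⊕0⊕1⊕0 = 0
s2 (pos 2,3,6,7,10,11,14,15): 1⊕0⊕1⊕1⊕0⊕0⊕1⊕0 = 0
s4 (pos 4,5,6,7,12,13,14,15): 0⊕0⊕1⊕1⊕1⊕1⊕1⊕0 = 1
s8 (pos 8,9,10,11,12,13,14,15): 0⊕0⊕0⊕0⊕1⊕1⊕1⊕0 = 1
Syndrome s8…s1 = 1100 → error at position 12.
Flip position 12: 010001100001110 → 010001100000110
Read data bits from positions 3,5,6,7,9,10,11,12,13,14,15: 00110000110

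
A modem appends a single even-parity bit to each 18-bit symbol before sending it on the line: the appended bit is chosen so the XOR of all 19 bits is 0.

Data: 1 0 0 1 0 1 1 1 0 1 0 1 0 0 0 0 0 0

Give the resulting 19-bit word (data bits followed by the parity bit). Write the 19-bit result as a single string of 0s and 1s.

XOR of the 18 data bits: 1⊕0⊕0⊕1⊕0⊕1⊕1⊕1⊕0⊕1⊕0⊕1⊕0⊕0⊕0⊕0⊕0⊕0 = 1
Parity bit = 1 (so all 19 bits XOR to 0).

1001011101010000001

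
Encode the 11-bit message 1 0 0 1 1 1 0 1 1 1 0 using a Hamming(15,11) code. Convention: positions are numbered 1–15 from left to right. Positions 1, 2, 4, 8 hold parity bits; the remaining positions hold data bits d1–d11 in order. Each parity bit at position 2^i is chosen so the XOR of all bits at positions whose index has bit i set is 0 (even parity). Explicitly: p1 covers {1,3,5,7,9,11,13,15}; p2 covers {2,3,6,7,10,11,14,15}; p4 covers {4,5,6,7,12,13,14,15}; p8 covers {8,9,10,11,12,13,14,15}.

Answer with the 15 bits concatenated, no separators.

Place data at non-parity positions: p1 p2 1 p4 0 0 1 p8 1 1 0 1 1 1 0
p1 (pos 1,3,5,7,9,11,13,15): XOR of data positions = 1⊕0⊕1⊕1⊕0⊕1⊕0 = 0
p2 (pos 2,3,6,7,10,11,14,15): XOR of data positions = 1⊕0⊕1⊕1⊕0⊕1⊕0 = 0
p4 (pos 4,5,6,7,12,13,14,15): XOR of data positions = 0⊕0⊕1⊕1⊕1⊕1⊕0 = 0
p8 (pos 8,9,10,11,12,13,14,15): XOR of data positions = 1⊕1⊕0⊕1⊕1⊕1⊕0 = 1
Codeword: 001000111101110

001000111101110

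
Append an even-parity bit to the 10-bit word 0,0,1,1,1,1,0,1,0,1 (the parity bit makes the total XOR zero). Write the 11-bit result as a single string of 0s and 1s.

XOR of the 10 data bits: 0⊕0⊕1⊕1⊕1⊕1⊕0⊕1⊕0⊕1 = 0
Parity bit = 0 (so all 11 bits XOR to 0).

00111101010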